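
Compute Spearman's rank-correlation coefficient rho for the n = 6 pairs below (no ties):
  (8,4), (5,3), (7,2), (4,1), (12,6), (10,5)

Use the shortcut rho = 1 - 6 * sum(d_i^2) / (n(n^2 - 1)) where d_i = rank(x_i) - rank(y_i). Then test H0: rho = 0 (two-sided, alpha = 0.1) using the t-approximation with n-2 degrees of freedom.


Step 1: Rank x and y separately (midranks; no ties here).
rank(x): 8->4, 5->2, 7->3, 4->1, 12->6, 10->5
rank(y): 4->4, 3->3, 2->2, 1->1, 6->6, 5->5
Step 2: d_i = R_x(i) - R_y(i); compute d_i^2.
  (4-4)^2=0, (2-3)^2=1, (3-2)^2=1, (1-1)^2=0, (6-6)^2=0, (5-5)^2=0
sum(d^2) = 2.
Step 3: rho = 1 - 6*2 / (6*(6^2 - 1)) = 1 - 12/210 = 0.942857.
Step 4: Under H0, t = rho * sqrt((n-2)/(1-rho^2)) = 5.6595 ~ t(4).
Step 5: Two-sided p-value from the t-distribution with 4 df = 0.004805.
Step 6: alpha = 0.1. reject H0.

rho = 0.9429, p = 0.004805, reject H0 at alpha = 0.1.


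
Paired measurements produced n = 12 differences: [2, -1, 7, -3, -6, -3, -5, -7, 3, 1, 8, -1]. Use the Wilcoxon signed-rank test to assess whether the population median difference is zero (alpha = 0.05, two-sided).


Step 1: Drop any zero differences (none here) and take |d_i|.
|d| = [2, 1, 7, 3, 6, 3, 5, 7, 3, 1, 8, 1]
Step 2: Midrank |d_i| (ties get averaged ranks).
ranks: |2|->4, |1|->2, |7|->10.5, |3|->6, |6|->9, |3|->6, |5|->8, |7|->10.5, |3|->6, |1|->2, |8|->12, |1|->2
Step 3: Attach original signs; sum ranks with positive sign and with negative sign.
W+ = 4 + 10.5 + 6 + 2 + 12 = 34.5
W- = 2 + 6 + 9 + 6 + 8 + 10.5 + 2 = 43.5
(Check: W+ + W- = 78 should equal n(n+1)/2 = 78.)
Step 4: Test statistic W = min(W+, W-) = 34.5.
Step 5: Ties in |d|, so use the tie-corrected normal approximation.
        E[W] = n(n+1)/4 = 12*13/4 = 39.
        Tie groups: |d|=1 (t=3), |d|=3 (t=3), |d|=7 (t=2); sum(t^3 - t) = 54.
        Var[W] = n(n+1)(2n+1)/24 - sum(t^3-t)/48 = 3900/24 - 54/48 = 161.375.
        z = (W - E[W]) / sqrt(Var[W]) = (34.5 - 39) / 12.7033 = -0.3542.
        Two-sided p = 2*Phi(z) = 0.723161.
Step 6: alpha = 0.05. fail to reject H0.

W+ = 34.5, W- = 43.5, W = min = 34.5, p = 0.723161, fail to reject H0.


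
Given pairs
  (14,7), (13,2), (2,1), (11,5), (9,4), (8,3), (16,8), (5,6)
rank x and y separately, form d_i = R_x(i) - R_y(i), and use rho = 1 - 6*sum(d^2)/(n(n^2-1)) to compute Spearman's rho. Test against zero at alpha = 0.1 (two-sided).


Step 1: Rank x and y separately (midranks; no ties here).
rank(x): 14->7, 13->6, 2->1, 11->5, 9->4, 8->3, 16->8, 5->2
rank(y): 7->7, 2->2, 1->1, 5->5, 4->4, 3->3, 8->8, 6->6
Step 2: d_i = R_x(i) - R_y(i); compute d_i^2.
  (7-7)^2=0, (6-2)^2=16, (1-1)^2=0, (5-5)^2=0, (4-4)^2=0, (3-3)^2=0, (8-8)^2=0, (2-6)^2=16
sum(d^2) = 32.
Step 3: rho = 1 - 6*32 / (8*(8^2 - 1)) = 1 - 192/504 = 0.619048.
Step 4: Under H0, t = rho * sqrt((n-2)/(1-rho^2)) = 1.9308 ~ t(6).
Step 5: Two-sided p-value from the t-distribution with 6 df = 0.101733.
Step 6: alpha = 0.1. fail to reject H0.

rho = 0.6190, p = 0.101733, fail to reject H0 at alpha = 0.1.


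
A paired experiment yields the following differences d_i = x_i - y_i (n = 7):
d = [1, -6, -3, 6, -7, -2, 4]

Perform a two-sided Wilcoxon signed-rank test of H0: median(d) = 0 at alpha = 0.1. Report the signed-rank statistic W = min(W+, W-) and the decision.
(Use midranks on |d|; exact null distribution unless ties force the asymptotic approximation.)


Step 1: Drop any zero differences (none here) and take |d_i|.
|d| = [1, 6, 3, 6, 7, 2, 4]
Step 2: Midrank |d_i| (ties get averaged ranks).
ranks: |1|->1, |6|->5.5, |3|->3, |6|->5.5, |7|->7, |2|->2, |4|->4
Step 3: Attach original signs; sum ranks with positive sign and with negative sign.
W+ = 1 + 5.5 + 4 = 10.5
W- = 5.5 + 3 + 7 + 2 = 17.5
(Check: W+ + W- = 28 should equal n(n+1)/2 = 28.)
Step 4: Test statistic W = min(W+, W-) = 10.5.
Step 5: Ties in |d|, so use the tie-corrected normal approximation.
        E[W] = n(n+1)/4 = 7*8/4 = 14.
        Tie groups: |d|=6 (t=2); sum(t^3 - t) = 6.
        Var[W] = n(n+1)(2n+1)/24 - sum(t^3-t)/48 = 840/24 - 6/48 = 34.875.
        z = (W - E[W]) / sqrt(Var[W]) = (10.5 - 14) / 5.9055 = -0.5927.
        Two-sided p = 2*Phi(z) = 0.553404.
Step 6: alpha = 0.1. fail to reject H0.

W+ = 10.5, W- = 17.5, W = min = 10.5, p = 0.553404, fail to reject H0.


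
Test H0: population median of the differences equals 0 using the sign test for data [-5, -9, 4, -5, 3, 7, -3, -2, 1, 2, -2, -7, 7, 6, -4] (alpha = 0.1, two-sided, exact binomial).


Step 1: Discard zero differences. Original n = 15; n_eff = number of nonzero differences = 15.
Nonzero differences (with sign): -5, -9, +4, -5, +3, +7, -3, -2, +1, +2, -2, -7, +7, +6, -4
Step 2: Count signs: positive = 7, negative = 8.
Step 3: Under H0: P(positive) = 0.5, so the number of positives S ~ Bin(15, 0.5).
Step 4: Two-sided exact p-value = sum of Bin(15,0.5) probabilities at or below the observed probability = 1.000000.
Step 5: alpha = 0.1. fail to reject H0.

n_eff = 15, pos = 7, neg = 8, p = 1.000000, fail to reject H0.


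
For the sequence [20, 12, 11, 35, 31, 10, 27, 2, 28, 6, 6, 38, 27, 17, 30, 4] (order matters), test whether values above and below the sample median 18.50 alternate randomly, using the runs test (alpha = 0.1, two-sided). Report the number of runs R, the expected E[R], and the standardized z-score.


Step 1: Compute median = 18.50; label A = above, B = below.
Labels in order: ABBAABABABBAABAB  (n_A = 8, n_B = 8)
Step 2: Count runs R = 12.
Step 3: Under H0 (random ordering), E[R] = 2*n_A*n_B/(n_A+n_B) + 1 = 2*8*8/16 + 1 = 9.0000.
        Var[R] = 2*n_A*n_B*(2*n_A*n_B - n_A - n_B) / ((n_A+n_B)^2 * (n_A+n_B-1)) = 14336/3840 = 3.7333.
        SD[R] = 1.9322.
Step 4: Continuity-corrected z = (R - 0.5 - E[R]) / SD[R] = (12 - 0.5 - 9.0000) / 1.9322 = 1.2939.
Step 5: Two-sided p-value via normal approximation = 2*(1 - Phi(|z|)) = 0.195709.
Step 6: alpha = 0.1. fail to reject H0.

R = 12, z = 1.2939, p = 0.195709, fail to reject H0.


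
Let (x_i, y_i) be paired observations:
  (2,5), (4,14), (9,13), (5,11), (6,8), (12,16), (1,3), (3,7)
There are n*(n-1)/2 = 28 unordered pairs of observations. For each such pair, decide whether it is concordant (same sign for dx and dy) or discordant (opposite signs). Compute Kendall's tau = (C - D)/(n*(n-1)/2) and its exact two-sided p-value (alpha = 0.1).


Step 1: Enumerate the 28 unordered pairs (i,j) with i<j and classify each by sign(x_j-x_i) * sign(y_j-y_i).
  (1,2):dx=+2,dy=+9->C; (1,3):dx=+7,dy=+8->C; (1,4):dx=+3,dy=+6->C; (1,5):dx=+4,dy=+3->C
  (1,6):dx=+10,dy=+11->C; (1,7):dx=-1,dy=-2->C; (1,8):dx=+1,dy=+2->C; (2,3):dx=+5,dy=-1->D
  (2,4):dx=+1,dy=-3->D; (2,5):dx=+2,dy=-6->D; (2,6):dx=+8,dy=+2->C; (2,7):dx=-3,dy=-11->C
  (2,8):dx=-1,dy=-7->C; (3,4):dx=-4,dy=-2->C; (3,5):dx=-3,dy=-5->C; (3,6):dx=+3,dy=+3->C
  (3,7):dx=-8,dy=-10->C; (3,8):dx=-6,dy=-6->C; (4,5):dx=+1,dy=-3->D; (4,6):dx=+7,dy=+5->C
  (4,7):dx=-4,dy=-8->C; (4,8):dx=-2,dy=-4->C; (5,6):dx=+6,dy=+8->C; (5,7):dx=-5,dy=-5->C
  (5,8):dx=-3,dy=-1->C; (6,7):dx=-11,dy=-13->C; (6,8):dx=-9,dy=-9->C; (7,8):dx=+2,dy=+4->C
Step 2: C = 24, D = 4, total pairs = 28.
Step 3: tau = (C - D)/(n(n-1)/2) = (24 - 4)/28 = 0.714286.
Step 4: Exact two-sided p-value (enumerate n! = 40320 permutations of y under H0): p = 0.014137.
Step 5: alpha = 0.1. reject H0.

tau_b = 0.7143 (C=24, D=4), p = 0.014137, reject H0.


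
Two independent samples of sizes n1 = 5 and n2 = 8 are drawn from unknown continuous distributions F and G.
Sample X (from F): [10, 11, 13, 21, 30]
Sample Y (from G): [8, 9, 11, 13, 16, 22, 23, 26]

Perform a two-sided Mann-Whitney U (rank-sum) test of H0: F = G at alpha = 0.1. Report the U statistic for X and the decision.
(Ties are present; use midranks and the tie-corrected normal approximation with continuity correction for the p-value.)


Step 1: Combine and sort all 13 observations; assign midranks.
sorted (value, group): (8,Y), (9,Y), (10,X), (11,X), (11,Y), (13,X), (13,Y), (16,Y), (21,X), (22,Y), (23,Y), (26,Y), (30,X)
ranks: 8->1, 9->2, 10->3, 11->4.5, 11->4.5, 13->6.5, 13->6.5, 16->8, 21->9, 22->10, 23->11, 26->12, 30->13
Step 2: Rank sum for X: R1 = 3 + 4.5 + 6.5 + 9 + 13 = 36.
Step 3: U_X = R1 - n1(n1+1)/2 = 36 - 5*6/2 = 36 - 15 = 21.
       U_Y = n1*n2 - U_X = 40 - 21 = 19.
Step 4: Ties are present, so use the tie-corrected normal approximation (with continuity correction) for the p-value.
Step 5: p-value = 0.941492; compare to alpha = 0.1. fail to reject H0.

U_X = 21, p = 0.941492, fail to reject H0 at alpha = 0.1.


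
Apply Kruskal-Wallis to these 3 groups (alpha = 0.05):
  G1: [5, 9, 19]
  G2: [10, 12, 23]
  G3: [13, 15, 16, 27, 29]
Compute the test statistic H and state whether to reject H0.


Step 1: Combine all N = 11 observations and assign midranks.
sorted (value, group, rank): (5,G1,1), (9,G1,2), (10,G2,3), (12,G2,4), (13,G3,5), (15,G3,6), (16,G3,7), (19,G1,8), (23,G2,9), (27,G3,10), (29,G3,11)
Step 2: Sum ranks within each group.
R_1 = 11 (n_1 = 3)
R_2 = 16 (n_2 = 3)
R_3 = 39 (n_3 = 5)
Step 3: H = 12/(N(N+1)) * sum(R_i^2/n_i) - 3(N+1)
     = 12/(11*12) * (11^2/3 + 16^2/3 + 39^2/5) - 3*12
     = 0.090909 * 429.867 - 36
     = 3.078788.
Step 4: No ties, so H is used without correction.
Step 5: Under H0, H ~ chi^2(2); p-value = 0.214511.
Step 6: alpha = 0.05. fail to reject H0.

H = 3.0788, df = 2, p = 0.214511, fail to reject H0.


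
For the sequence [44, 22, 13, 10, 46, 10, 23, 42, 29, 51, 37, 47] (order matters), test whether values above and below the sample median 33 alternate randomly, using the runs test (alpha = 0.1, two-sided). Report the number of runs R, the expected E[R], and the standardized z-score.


Step 1: Compute median = 33; label A = above, B = below.
Labels in order: ABBBABBABAAA  (n_A = 6, n_B = 6)
Step 2: Count runs R = 7.
Step 3: Under H0 (random ordering), E[R] = 2*n_A*n_B/(n_A+n_B) + 1 = 2*6*6/12 + 1 = 7.0000.
        Var[R] = 2*n_A*n_B*(2*n_A*n_B - n_A - n_B) / ((n_A+n_B)^2 * (n_A+n_B-1)) = 4320/1584 = 2.7273.
        SD[R] = 1.6514.
Step 4: R = E[R], so z = 0 with no continuity correction.
Step 5: Two-sided p-value via normal approximation = 2*(1 - Phi(|z|)) = 1.000000.
Step 6: alpha = 0.1. fail to reject H0.

R = 7, z = 0.0000, p = 1.000000, fail to reject H0.


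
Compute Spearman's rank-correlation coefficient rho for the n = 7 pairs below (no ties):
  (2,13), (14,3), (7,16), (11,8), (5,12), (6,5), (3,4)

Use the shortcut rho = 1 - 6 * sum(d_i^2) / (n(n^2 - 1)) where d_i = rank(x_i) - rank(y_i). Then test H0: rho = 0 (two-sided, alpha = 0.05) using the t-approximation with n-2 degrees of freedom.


Step 1: Rank x and y separately (midranks; no ties here).
rank(x): 2->1, 14->7, 7->5, 11->6, 5->3, 6->4, 3->2
rank(y): 13->6, 3->1, 16->7, 8->4, 12->5, 5->3, 4->2
Step 2: d_i = R_x(i) - R_y(i); compute d_i^2.
  (1-6)^2=25, (7-1)^2=36, (5-7)^2=4, (6-4)^2=4, (3-5)^2=4, (4-3)^2=1, (2-2)^2=0
sum(d^2) = 74.
Step 3: rho = 1 - 6*74 / (7*(7^2 - 1)) = 1 - 444/336 = -0.321429.
Step 4: Under H0, t = rho * sqrt((n-2)/(1-rho^2)) = -0.7590 ~ t(5).
Step 5: Two-sided p-value from the t-distribution with 5 df = 0.482072.
Step 6: alpha = 0.05. fail to reject H0.

rho = -0.3214, p = 0.482072, fail to reject H0 at alpha = 0.05.


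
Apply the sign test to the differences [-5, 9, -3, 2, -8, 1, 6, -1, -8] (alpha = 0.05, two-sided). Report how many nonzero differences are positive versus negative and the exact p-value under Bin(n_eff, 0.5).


Step 1: Discard zero differences. Original n = 9; n_eff = number of nonzero differences = 9.
Nonzero differences (with sign): -5, +9, -3, +2, -8, +1, +6, -1, -8
Step 2: Count signs: positive = 4, negative = 5.
Step 3: Under H0: P(positive) = 0.5, so the number of positives S ~ Bin(9, 0.5).
Step 4: Two-sided exact p-value = sum of Bin(9,0.5) probabilities at or below the observed probability = 1.000000.
Step 5: alpha = 0.05. fail to reject H0.

n_eff = 9, pos = 4, neg = 5, p = 1.000000, fail to reject H0.


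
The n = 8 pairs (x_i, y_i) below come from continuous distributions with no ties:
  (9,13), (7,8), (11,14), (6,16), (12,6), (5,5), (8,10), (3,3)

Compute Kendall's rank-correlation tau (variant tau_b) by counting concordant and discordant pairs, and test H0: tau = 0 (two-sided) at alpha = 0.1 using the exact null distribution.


Step 1: Enumerate the 28 unordered pairs (i,j) with i<j and classify each by sign(x_j-x_i) * sign(y_j-y_i).
  (1,2):dx=-2,dy=-5->C; (1,3):dx=+2,dy=+1->C; (1,4):dx=-3,dy=+3->D; (1,5):dx=+3,dy=-7->D
  (1,6):dx=-4,dy=-8->C; (1,7):dx=-1,dy=-3->C; (1,8):dx=-6,dy=-10->C; (2,3):dx=+4,dy=+6->C
  (2,4):dx=-1,dy=+8->D; (2,5):dx=+5,dy=-2->D; (2,6):dx=-2,dy=-3->C; (2,7):dx=+1,dy=+2->C
  (2,8):dx=-4,dy=-5->C; (3,4):dx=-5,dy=+2->D; (3,5):dx=+1,dy=-8->D; (3,6):dx=-6,dy=-9->C
  (3,7):dx=-3,dy=-4->C; (3,8):dx=-8,dy=-11->C; (4,5):dx=+6,dy=-10->D; (4,6):dx=-1,dy=-11->C
  (4,7):dx=+2,dy=-6->D; (4,8):dx=-3,dy=-13->C; (5,6):dx=-7,dy=-1->C; (5,7):dx=-4,dy=+4->D
  (5,8):dx=-9,dy=-3->C; (6,7):dx=+3,dy=+5->C; (6,8):dx=-2,dy=-2->C; (7,8):dx=-5,dy=-7->C
Step 2: C = 19, D = 9, total pairs = 28.
Step 3: tau = (C - D)/(n(n-1)/2) = (19 - 9)/28 = 0.357143.
Step 4: Exact two-sided p-value (enumerate n! = 40320 permutations of y under H0): p = 0.275099.
Step 5: alpha = 0.1. fail to reject H0.

tau_b = 0.3571 (C=19, D=9), p = 0.275099, fail to reject H0.


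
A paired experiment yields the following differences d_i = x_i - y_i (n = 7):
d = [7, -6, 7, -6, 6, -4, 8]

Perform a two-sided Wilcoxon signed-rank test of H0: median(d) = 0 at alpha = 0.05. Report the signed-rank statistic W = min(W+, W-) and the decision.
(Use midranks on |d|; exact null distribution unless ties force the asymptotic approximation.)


Step 1: Drop any zero differences (none here) and take |d_i|.
|d| = [7, 6, 7, 6, 6, 4, 8]
Step 2: Midrank |d_i| (ties get averaged ranks).
ranks: |7|->5.5, |6|->3, |7|->5.5, |6|->3, |6|->3, |4|->1, |8|->7
Step 3: Attach original signs; sum ranks with positive sign and with negative sign.
W+ = 5.5 + 5.5 + 3 + 7 = 21
W- = 3 + 3 + 1 = 7
(Check: W+ + W- = 28 should equal n(n+1)/2 = 28.)
Step 4: Test statistic W = min(W+, W-) = 7.
Step 5: Ties in |d|, so use the tie-corrected normal approximation.
        E[W] = n(n+1)/4 = 7*8/4 = 14.
        Tie groups: |d|=6 (t=3), |d|=7 (t=2); sum(t^3 - t) = 30.
        Var[W] = n(n+1)(2n+1)/24 - sum(t^3-t)/48 = 840/24 - 30/48 = 34.375.
        z = (W - E[W]) / sqrt(Var[W]) = (7 - 14) / 5.8630 = -1.1939.
        Two-sided p = 2*Phi(z) = 0.232508.
Step 6: alpha = 0.05. fail to reject H0.

W+ = 21, W- = 7, W = min = 7, p = 0.232508, fail to reject H0.


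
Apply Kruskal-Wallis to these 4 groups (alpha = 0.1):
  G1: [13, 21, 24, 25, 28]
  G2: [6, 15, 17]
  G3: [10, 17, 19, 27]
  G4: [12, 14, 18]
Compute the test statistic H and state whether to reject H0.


Step 1: Combine all N = 15 observations and assign midranks.
sorted (value, group, rank): (6,G2,1), (10,G3,2), (12,G4,3), (13,G1,4), (14,G4,5), (15,G2,6), (17,G2,7.5), (17,G3,7.5), (18,G4,9), (19,G3,10), (21,G1,11), (24,G1,12), (25,G1,13), (27,G3,14), (28,G1,15)
Step 2: Sum ranks within each group.
R_1 = 55 (n_1 = 5)
R_2 = 14.5 (n_2 = 3)
R_3 = 33.5 (n_3 = 4)
R_4 = 17 (n_4 = 3)
Step 3: H = 12/(N(N+1)) * sum(R_i^2/n_i) - 3(N+1)
     = 12/(15*16) * (55^2/5 + 14.5^2/3 + 33.5^2/4 + 17^2/3) - 3*16
     = 0.050000 * 1051.98 - 48
     = 4.598958.
Step 4: Ties present; correction factor C = 1 - 6/(15^3 - 15) = 0.998214. Corrected H = 4.598958 / 0.998214 = 4.607185.
Step 5: Under H0, H ~ chi^2(3); p-value = 0.202927.
Step 6: alpha = 0.1. fail to reject H0.

H = 4.6072, df = 3, p = 0.202927, fail to reject H0.


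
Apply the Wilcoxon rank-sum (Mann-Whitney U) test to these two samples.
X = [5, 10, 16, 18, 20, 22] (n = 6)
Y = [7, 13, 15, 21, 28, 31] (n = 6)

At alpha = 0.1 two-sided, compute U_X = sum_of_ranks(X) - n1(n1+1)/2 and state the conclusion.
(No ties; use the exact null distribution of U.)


Step 1: Combine and sort all 12 observations; assign midranks.
sorted (value, group): (5,X), (7,Y), (10,X), (13,Y), (15,Y), (16,X), (18,X), (20,X), (21,Y), (22,X), (28,Y), (31,Y)
ranks: 5->1, 7->2, 10->3, 13->4, 15->5, 16->6, 18->7, 20->8, 21->9, 22->10, 28->11, 31->12
Step 2: Rank sum for X: R1 = 1 + 3 + 6 + 7 + 8 + 10 = 35.
Step 3: U_X = R1 - n1(n1+1)/2 = 35 - 6*7/2 = 35 - 21 = 14.
       U_Y = n1*n2 - U_X = 36 - 14 = 22.
Step 4: No ties, so the exact null distribution of U (based on enumerating the C(12,6) = 924 equally likely rank assignments) gives the two-sided p-value.
Step 5: p-value = 0.588745; compare to alpha = 0.1. fail to reject H0.

U_X = 14, p = 0.588745, fail to reject H0 at alpha = 0.1.


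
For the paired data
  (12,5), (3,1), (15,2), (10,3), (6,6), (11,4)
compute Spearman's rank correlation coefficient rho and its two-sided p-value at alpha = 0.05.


Step 1: Rank x and y separately (midranks; no ties here).
rank(x): 12->5, 3->1, 15->6, 10->3, 6->2, 11->4
rank(y): 5->5, 1->1, 2->2, 3->3, 6->6, 4->4
Step 2: d_i = R_x(i) - R_y(i); compute d_i^2.
  (5-5)^2=0, (1-1)^2=0, (6-2)^2=16, (3-3)^2=0, (2-6)^2=16, (4-4)^2=0
sum(d^2) = 32.
Step 3: rho = 1 - 6*32 / (6*(6^2 - 1)) = 1 - 192/210 = 0.085714.
Step 4: Under H0, t = rho * sqrt((n-2)/(1-rho^2)) = 0.1721 ~ t(4).
Step 5: Two-sided p-value from the t-distribution with 4 df = 0.871743.
Step 6: alpha = 0.05. fail to reject H0.

rho = 0.0857, p = 0.871743, fail to reject H0 at alpha = 0.05.


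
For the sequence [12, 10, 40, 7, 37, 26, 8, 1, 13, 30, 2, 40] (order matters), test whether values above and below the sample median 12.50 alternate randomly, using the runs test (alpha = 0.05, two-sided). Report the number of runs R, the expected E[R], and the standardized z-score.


Step 1: Compute median = 12.50; label A = above, B = below.
Labels in order: BBABAABBAABA  (n_A = 6, n_B = 6)
Step 2: Count runs R = 8.
Step 3: Under H0 (random ordering), E[R] = 2*n_A*n_B/(n_A+n_B) + 1 = 2*6*6/12 + 1 = 7.0000.
        Var[R] = 2*n_A*n_B*(2*n_A*n_B - n_A - n_B) / ((n_A+n_B)^2 * (n_A+n_B-1)) = 4320/1584 = 2.7273.
        SD[R] = 1.6514.
Step 4: Continuity-corrected z = (R - 0.5 - E[R]) / SD[R] = (8 - 0.5 - 7.0000) / 1.6514 = 0.3028.
Step 5: Two-sided p-value via normal approximation = 2*(1 - Phi(|z|)) = 0.762069.
Step 6: alpha = 0.05. fail to reject H0.

R = 8, z = 0.3028, p = 0.762069, fail to reject H0.


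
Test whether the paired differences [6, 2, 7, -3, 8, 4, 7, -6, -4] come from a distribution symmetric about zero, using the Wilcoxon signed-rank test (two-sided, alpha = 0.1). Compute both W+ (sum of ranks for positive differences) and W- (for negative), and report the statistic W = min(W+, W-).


Step 1: Drop any zero differences (none here) and take |d_i|.
|d| = [6, 2, 7, 3, 8, 4, 7, 6, 4]
Step 2: Midrank |d_i| (ties get averaged ranks).
ranks: |6|->5.5, |2|->1, |7|->7.5, |3|->2, |8|->9, |4|->3.5, |7|->7.5, |6|->5.5, |4|->3.5
Step 3: Attach original signs; sum ranks with positive sign and with negative sign.
W+ = 5.5 + 1 + 7.5 + 9 + 3.5 + 7.5 = 34
W- = 2 + 5.5 + 3.5 = 11
(Check: W+ + W- = 45 should equal n(n+1)/2 = 45.)
Step 4: Test statistic W = min(W+, W-) = 11.
Step 5: Ties in |d|, so use the tie-corrected normal approximation.
        E[W] = n(n+1)/4 = 9*10/4 = 22.5.
        Tie groups: |d|=4 (t=2), |d|=6 (t=2), |d|=7 (t=2); sum(t^3 - t) = 18.
        Var[W] = n(n+1)(2n+1)/24 - sum(t^3-t)/48 = 1710/24 - 18/48 = 70.875.
        z = (W - E[W]) / sqrt(Var[W]) = (11 - 22.5) / 8.4187 = -1.3660.
        Two-sided p = 2*Phi(z) = 0.171938.
Step 6: alpha = 0.1. fail to reject H0.

W+ = 34, W- = 11, W = min = 11, p = 0.171938, fail to reject H0.


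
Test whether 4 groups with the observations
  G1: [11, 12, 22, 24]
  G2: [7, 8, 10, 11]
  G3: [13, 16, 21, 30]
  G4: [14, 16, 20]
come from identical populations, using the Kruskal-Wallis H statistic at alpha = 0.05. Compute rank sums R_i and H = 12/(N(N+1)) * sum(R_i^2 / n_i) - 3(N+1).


Step 1: Combine all N = 15 observations and assign midranks.
sorted (value, group, rank): (7,G2,1), (8,G2,2), (10,G2,3), (11,G1,4.5), (11,G2,4.5), (12,G1,6), (13,G3,7), (14,G4,8), (16,G3,9.5), (16,G4,9.5), (20,G4,11), (21,G3,12), (22,G1,13), (24,G1,14), (30,G3,15)
Step 2: Sum ranks within each group.
R_1 = 37.5 (n_1 = 4)
R_2 = 10.5 (n_2 = 4)
R_3 = 43.5 (n_3 = 4)
R_4 = 28.5 (n_4 = 3)
Step 3: H = 12/(N(N+1)) * sum(R_i^2/n_i) - 3(N+1)
     = 12/(15*16) * (37.5^2/4 + 10.5^2/4 + 43.5^2/4 + 28.5^2/3) - 3*16
     = 0.050000 * 1122.94 - 48
     = 8.146875.
Step 4: Ties present; correction factor C = 1 - 12/(15^3 - 15) = 0.996429. Corrected H = 8.146875 / 0.996429 = 8.176075.
Step 5: Under H0, H ~ chi^2(3); p-value = 0.042510.
Step 6: alpha = 0.05. reject H0.

H = 8.1761, df = 3, p = 0.042510, reject H0.


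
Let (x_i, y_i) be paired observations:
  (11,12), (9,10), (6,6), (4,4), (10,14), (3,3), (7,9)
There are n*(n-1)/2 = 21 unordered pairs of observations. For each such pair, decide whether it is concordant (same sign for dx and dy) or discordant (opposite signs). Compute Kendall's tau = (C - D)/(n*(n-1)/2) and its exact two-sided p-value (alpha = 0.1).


Step 1: Enumerate the 21 unordered pairs (i,j) with i<j and classify each by sign(x_j-x_i) * sign(y_j-y_i).
  (1,2):dx=-2,dy=-2->C; (1,3):dx=-5,dy=-6->C; (1,4):dx=-7,dy=-8->C; (1,5):dx=-1,dy=+2->D
  (1,6):dx=-8,dy=-9->C; (1,7):dx=-4,dy=-3->C; (2,3):dx=-3,dy=-4->C; (2,4):dx=-5,dy=-6->C
  (2,5):dx=+1,dy=+4->C; (2,6):dx=-6,dy=-7->C; (2,7):dx=-2,dy=-1->C; (3,4):dx=-2,dy=-2->C
  (3,5):dx=+4,dy=+8->C; (3,6):dx=-3,dy=-3->C; (3,7):dx=+1,dy=+3->C; (4,5):dx=+6,dy=+10->C
  (4,6):dx=-1,dy=-1->C; (4,7):dx=+3,dy=+5->C; (5,6):dx=-7,dy=-11->C; (5,7):dx=-3,dy=-5->C
  (6,7):dx=+4,dy=+6->C
Step 2: C = 20, D = 1, total pairs = 21.
Step 3: tau = (C - D)/(n(n-1)/2) = (20 - 1)/21 = 0.904762.
Step 4: Exact two-sided p-value (enumerate n! = 5040 permutations of y under H0): p = 0.002778.
Step 5: alpha = 0.1. reject H0.

tau_b = 0.9048 (C=20, D=1), p = 0.002778, reject H0.


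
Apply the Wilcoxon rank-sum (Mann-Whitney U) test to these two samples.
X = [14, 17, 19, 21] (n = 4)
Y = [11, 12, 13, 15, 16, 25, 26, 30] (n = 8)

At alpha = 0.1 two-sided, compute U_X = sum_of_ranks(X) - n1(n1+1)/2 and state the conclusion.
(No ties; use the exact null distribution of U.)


Step 1: Combine and sort all 12 observations; assign midranks.
sorted (value, group): (11,Y), (12,Y), (13,Y), (14,X), (15,Y), (16,Y), (17,X), (19,X), (21,X), (25,Y), (26,Y), (30,Y)
ranks: 11->1, 12->2, 13->3, 14->4, 15->5, 16->6, 17->7, 19->8, 21->9, 25->10, 26->11, 30->12
Step 2: Rank sum for X: R1 = 4 + 7 + 8 + 9 = 28.
Step 3: U_X = R1 - n1(n1+1)/2 = 28 - 4*5/2 = 28 - 10 = 18.
       U_Y = n1*n2 - U_X = 32 - 18 = 14.
Step 4: No ties, so the exact null distribution of U (based on enumerating the C(12,4) = 495 equally likely rank assignments) gives the two-sided p-value.
Step 5: p-value = 0.808081; compare to alpha = 0.1. fail to reject H0.

U_X = 18, p = 0.808081, fail to reject H0 at alpha = 0.1.


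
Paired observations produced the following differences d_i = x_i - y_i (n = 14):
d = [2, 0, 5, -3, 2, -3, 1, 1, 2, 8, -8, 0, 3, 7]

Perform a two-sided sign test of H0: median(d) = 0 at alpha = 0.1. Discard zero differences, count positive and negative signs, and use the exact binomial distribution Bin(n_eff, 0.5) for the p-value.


Step 1: Discard zero differences. Original n = 14; n_eff = number of nonzero differences = 12.
Nonzero differences (with sign): +2, +5, -3, +2, -3, +1, +1, +2, +8, -8, +3, +7
Step 2: Count signs: positive = 9, negative = 3.
Step 3: Under H0: P(positive) = 0.5, so the number of positives S ~ Bin(12, 0.5).
Step 4: Two-sided exact p-value = sum of Bin(12,0.5) probabilities at or below the observed probability = 0.145996.
Step 5: alpha = 0.1. fail to reject H0.

n_eff = 12, pos = 9, neg = 3, p = 0.145996, fail to reject H0.


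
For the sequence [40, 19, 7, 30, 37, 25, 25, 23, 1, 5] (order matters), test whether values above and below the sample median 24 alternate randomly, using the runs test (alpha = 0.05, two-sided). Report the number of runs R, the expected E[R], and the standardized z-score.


Step 1: Compute median = 24; label A = above, B = below.
Labels in order: ABBAAAABBB  (n_A = 5, n_B = 5)
Step 2: Count runs R = 4.
Step 3: Under H0 (random ordering), E[R] = 2*n_A*n_B/(n_A+n_B) + 1 = 2*5*5/10 + 1 = 6.0000.
        Var[R] = 2*n_A*n_B*(2*n_A*n_B - n_A - n_B) / ((n_A+n_B)^2 * (n_A+n_B-1)) = 2000/900 = 2.2222.
        SD[R] = 1.4907.
Step 4: Continuity-corrected z = (R + 0.5 - E[R]) / SD[R] = (4 + 0.5 - 6.0000) / 1.4907 = -1.0062.
Step 5: Two-sided p-value via normal approximation = 2*(1 - Phi(|z|)) = 0.314305.
Step 6: alpha = 0.05. fail to reject H0.

R = 4, z = -1.0062, p = 0.314305, fail to reject H0.


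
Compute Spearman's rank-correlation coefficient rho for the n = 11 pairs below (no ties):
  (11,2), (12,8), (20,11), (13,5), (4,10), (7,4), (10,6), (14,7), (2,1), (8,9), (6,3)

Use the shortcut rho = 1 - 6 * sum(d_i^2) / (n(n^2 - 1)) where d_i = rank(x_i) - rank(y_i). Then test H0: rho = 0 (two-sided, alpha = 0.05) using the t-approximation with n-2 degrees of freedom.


Step 1: Rank x and y separately (midranks; no ties here).
rank(x): 11->7, 12->8, 20->11, 13->9, 4->2, 7->4, 10->6, 14->10, 2->1, 8->5, 6->3
rank(y): 2->2, 8->8, 11->11, 5->5, 10->10, 4->4, 6->6, 7->7, 1->1, 9->9, 3->3
Step 2: d_i = R_x(i) - R_y(i); compute d_i^2.
  (7-2)^2=25, (8-8)^2=0, (11-11)^2=0, (9-5)^2=16, (2-10)^2=64, (4-4)^2=0, (6-6)^2=0, (10-7)^2=9, (1-1)^2=0, (5-9)^2=16, (3-3)^2=0
sum(d^2) = 130.
Step 3: rho = 1 - 6*130 / (11*(11^2 - 1)) = 1 - 780/1320 = 0.409091.
Step 4: Under H0, t = rho * sqrt((n-2)/(1-rho^2)) = 1.3450 ~ t(9).
Step 5: Two-sided p-value from the t-distribution with 9 df = 0.211545.
Step 6: alpha = 0.05. fail to reject H0.

rho = 0.4091, p = 0.211545, fail to reject H0 at alpha = 0.05.


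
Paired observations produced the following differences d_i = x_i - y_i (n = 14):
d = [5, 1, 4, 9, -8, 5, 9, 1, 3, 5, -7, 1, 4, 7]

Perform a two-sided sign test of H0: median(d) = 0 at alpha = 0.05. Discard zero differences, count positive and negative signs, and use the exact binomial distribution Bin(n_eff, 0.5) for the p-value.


Step 1: Discard zero differences. Original n = 14; n_eff = number of nonzero differences = 14.
Nonzero differences (with sign): +5, +1, +4, +9, -8, +5, +9, +1, +3, +5, -7, +1, +4, +7
Step 2: Count signs: positive = 12, negative = 2.
Step 3: Under H0: P(positive) = 0.5, so the number of positives S ~ Bin(14, 0.5).
Step 4: Two-sided exact p-value = sum of Bin(14,0.5) probabilities at or below the observed probability = 0.012939.
Step 5: alpha = 0.05. reject H0.

n_eff = 14, pos = 12, neg = 2, p = 0.012939, reject H0.


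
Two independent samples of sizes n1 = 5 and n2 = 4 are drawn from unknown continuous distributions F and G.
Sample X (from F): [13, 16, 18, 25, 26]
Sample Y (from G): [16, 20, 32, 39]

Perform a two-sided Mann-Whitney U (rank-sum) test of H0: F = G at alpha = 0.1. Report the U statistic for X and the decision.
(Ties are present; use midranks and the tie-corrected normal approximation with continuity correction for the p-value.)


Step 1: Combine and sort all 9 observations; assign midranks.
sorted (value, group): (13,X), (16,X), (16,Y), (18,X), (20,Y), (25,X), (26,X), (32,Y), (39,Y)
ranks: 13->1, 16->2.5, 16->2.5, 18->4, 20->5, 25->6, 26->7, 32->8, 39->9
Step 2: Rank sum for X: R1 = 1 + 2.5 + 4 + 6 + 7 = 20.5.
Step 3: U_X = R1 - n1(n1+1)/2 = 20.5 - 5*6/2 = 20.5 - 15 = 5.5.
       U_Y = n1*n2 - U_X = 20 - 5.5 = 14.5.
Step 4: Ties are present, so use the tie-corrected normal approximation (with continuity correction) for the p-value.
Step 5: p-value = 0.325163; compare to alpha = 0.1. fail to reject H0.

U_X = 5.5, p = 0.325163, fail to reject H0 at alpha = 0.1.


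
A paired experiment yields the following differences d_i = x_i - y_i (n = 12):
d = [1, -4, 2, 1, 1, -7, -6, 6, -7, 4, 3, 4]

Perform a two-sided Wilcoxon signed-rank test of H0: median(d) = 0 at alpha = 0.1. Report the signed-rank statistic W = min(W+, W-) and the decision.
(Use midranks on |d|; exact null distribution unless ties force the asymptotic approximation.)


Step 1: Drop any zero differences (none here) and take |d_i|.
|d| = [1, 4, 2, 1, 1, 7, 6, 6, 7, 4, 3, 4]
Step 2: Midrank |d_i| (ties get averaged ranks).
ranks: |1|->2, |4|->7, |2|->4, |1|->2, |1|->2, |7|->11.5, |6|->9.5, |6|->9.5, |7|->11.5, |4|->7, |3|->5, |4|->7
Step 3: Attach original signs; sum ranks with positive sign and with negative sign.
W+ = 2 + 4 + 2 + 2 + 9.5 + 7 + 5 + 7 = 38.5
W- = 7 + 11.5 + 9.5 + 11.5 = 39.5
(Check: W+ + W- = 78 should equal n(n+1)/2 = 78.)
Step 4: Test statistic W = min(W+, W-) = 38.5.
Step 5: Ties in |d|, so use the tie-corrected normal approximation.
        E[W] = n(n+1)/4 = 12*13/4 = 39.
        Tie groups: |d|=1 (t=3), |d|=4 (t=3), |d|=6 (t=2), |d|=7 (t=2); sum(t^3 - t) = 60.
        Var[W] = n(n+1)(2n+1)/24 - sum(t^3-t)/48 = 3900/24 - 60/48 = 161.25.
        z = (W - E[W]) / sqrt(Var[W]) = (38.5 - 39) / 12.6984 = -0.0394.
        Two-sided p = 2*Phi(z) = 0.968591.
Step 6: alpha = 0.1. fail to reject H0.

W+ = 38.5, W- = 39.5, W = min = 38.5, p = 0.968591, fail to reject H0.


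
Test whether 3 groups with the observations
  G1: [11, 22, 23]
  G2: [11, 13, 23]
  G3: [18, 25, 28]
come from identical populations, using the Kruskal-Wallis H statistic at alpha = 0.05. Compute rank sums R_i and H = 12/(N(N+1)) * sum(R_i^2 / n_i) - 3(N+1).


Step 1: Combine all N = 9 observations and assign midranks.
sorted (value, group, rank): (11,G1,1.5), (11,G2,1.5), (13,G2,3), (18,G3,4), (22,G1,5), (23,G1,6.5), (23,G2,6.5), (25,G3,8), (28,G3,9)
Step 2: Sum ranks within each group.
R_1 = 13 (n_1 = 3)
R_2 = 11 (n_2 = 3)
R_3 = 21 (n_3 = 3)
Step 3: H = 12/(N(N+1)) * sum(R_i^2/n_i) - 3(N+1)
     = 12/(9*10) * (13^2/3 + 11^2/3 + 21^2/3) - 3*10
     = 0.133333 * 243.667 - 30
     = 2.488889.
Step 4: Ties present; correction factor C = 1 - 12/(9^3 - 9) = 0.983333. Corrected H = 2.488889 / 0.983333 = 2.531073.
Step 5: Under H0, H ~ chi^2(2); p-value = 0.282088.
Step 6: alpha = 0.05. fail to reject H0.

H = 2.5311, df = 2, p = 0.282088, fail to reject H0.


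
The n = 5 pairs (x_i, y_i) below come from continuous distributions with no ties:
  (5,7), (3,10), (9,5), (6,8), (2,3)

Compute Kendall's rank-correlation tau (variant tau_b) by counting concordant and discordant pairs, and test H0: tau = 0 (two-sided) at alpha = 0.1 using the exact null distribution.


Step 1: Enumerate the 10 unordered pairs (i,j) with i<j and classify each by sign(x_j-x_i) * sign(y_j-y_i).
  (1,2):dx=-2,dy=+3->D; (1,3):dx=+4,dy=-2->D; (1,4):dx=+1,dy=+1->C; (1,5):dx=-3,dy=-4->C
  (2,3):dx=+6,dy=-5->D; (2,4):dx=+3,dy=-2->D; (2,5):dx=-1,dy=-7->C; (3,4):dx=-3,dy=+3->D
  (3,5):dx=-7,dy=-2->C; (4,5):dx=-4,dy=-5->C
Step 2: C = 5, D = 5, total pairs = 10.
Step 3: tau = (C - D)/(n(n-1)/2) = (5 - 5)/10 = 0.000000.
Step 4: Exact two-sided p-value (enumerate n! = 120 permutations of y under H0): p = 1.000000.
Step 5: alpha = 0.1. fail to reject H0.

tau_b = 0.0000 (C=5, D=5), p = 1.000000, fail to reject H0.


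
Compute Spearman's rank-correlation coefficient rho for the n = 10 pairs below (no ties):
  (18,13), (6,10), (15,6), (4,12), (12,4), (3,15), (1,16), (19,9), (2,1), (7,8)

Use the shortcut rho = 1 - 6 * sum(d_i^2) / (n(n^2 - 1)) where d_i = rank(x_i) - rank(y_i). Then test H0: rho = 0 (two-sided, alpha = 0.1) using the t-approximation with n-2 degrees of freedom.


Step 1: Rank x and y separately (midranks; no ties here).
rank(x): 18->9, 6->5, 15->8, 4->4, 12->7, 3->3, 1->1, 19->10, 2->2, 7->6
rank(y): 13->8, 10->6, 6->3, 12->7, 4->2, 15->9, 16->10, 9->5, 1->1, 8->4
Step 2: d_i = R_x(i) - R_y(i); compute d_i^2.
  (9-8)^2=1, (5-6)^2=1, (8-3)^2=25, (4-7)^2=9, (7-2)^2=25, (3-9)^2=36, (1-10)^2=81, (10-5)^2=25, (2-1)^2=1, (6-4)^2=4
sum(d^2) = 208.
Step 3: rho = 1 - 6*208 / (10*(10^2 - 1)) = 1 - 1248/990 = -0.260606.
Step 4: Under H0, t = rho * sqrt((n-2)/(1-rho^2)) = -0.7635 ~ t(8).
Step 5: Two-sided p-value from the t-distribution with 8 df = 0.467089.
Step 6: alpha = 0.1. fail to reject H0.

rho = -0.2606, p = 0.467089, fail to reject H0 at alpha = 0.1.


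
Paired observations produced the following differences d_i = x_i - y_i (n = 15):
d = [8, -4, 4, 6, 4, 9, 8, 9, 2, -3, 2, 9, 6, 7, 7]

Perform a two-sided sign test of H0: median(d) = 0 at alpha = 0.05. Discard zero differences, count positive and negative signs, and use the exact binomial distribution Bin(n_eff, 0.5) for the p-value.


Step 1: Discard zero differences. Original n = 15; n_eff = number of nonzero differences = 15.
Nonzero differences (with sign): +8, -4, +4, +6, +4, +9, +8, +9, +2, -3, +2, +9, +6, +7, +7
Step 2: Count signs: positive = 13, negative = 2.
Step 3: Under H0: P(positive) = 0.5, so the number of positives S ~ Bin(15, 0.5).
Step 4: Two-sided exact p-value = sum of Bin(15,0.5) probabilities at or below the observed probability = 0.007385.
Step 5: alpha = 0.05. reject H0.

n_eff = 15, pos = 13, neg = 2, p = 0.007385, reject H0.


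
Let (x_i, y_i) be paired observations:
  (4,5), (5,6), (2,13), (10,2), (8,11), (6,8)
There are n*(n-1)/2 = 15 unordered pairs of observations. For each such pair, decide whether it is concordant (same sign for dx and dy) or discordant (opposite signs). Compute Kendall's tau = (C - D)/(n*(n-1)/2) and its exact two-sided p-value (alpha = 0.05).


Step 1: Enumerate the 15 unordered pairs (i,j) with i<j and classify each by sign(x_j-x_i) * sign(y_j-y_i).
  (1,2):dx=+1,dy=+1->C; (1,3):dx=-2,dy=+8->D; (1,4):dx=+6,dy=-3->D; (1,5):dx=+4,dy=+6->C
  (1,6):dx=+2,dy=+3->C; (2,3):dx=-3,dy=+7->D; (2,4):dx=+5,dy=-4->D; (2,5):dx=+3,dy=+5->C
  (2,6):dx=+1,dy=+2->C; (3,4):dx=+8,dy=-11->D; (3,5):dx=+6,dy=-2->D; (3,6):dx=+4,dy=-5->D
  (4,5):dx=-2,dy=+9->D; (4,6):dx=-4,dy=+6->D; (5,6):dx=-2,dy=-3->C
Step 2: C = 6, D = 9, total pairs = 15.
Step 3: tau = (C - D)/(n(n-1)/2) = (6 - 9)/15 = -0.200000.
Step 4: Exact two-sided p-value (enumerate n! = 720 permutations of y under H0): p = 0.719444.
Step 5: alpha = 0.05. fail to reject H0.

tau_b = -0.2000 (C=6, D=9), p = 0.719444, fail to reject H0.


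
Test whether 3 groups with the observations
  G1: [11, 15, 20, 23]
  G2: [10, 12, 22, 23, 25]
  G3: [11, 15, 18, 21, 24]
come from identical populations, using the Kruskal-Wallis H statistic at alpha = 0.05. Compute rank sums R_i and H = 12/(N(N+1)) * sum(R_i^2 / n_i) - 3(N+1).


Step 1: Combine all N = 14 observations and assign midranks.
sorted (value, group, rank): (10,G2,1), (11,G1,2.5), (11,G3,2.5), (12,G2,4), (15,G1,5.5), (15,G3,5.5), (18,G3,7), (20,G1,8), (21,G3,9), (22,G2,10), (23,G1,11.5), (23,G2,11.5), (24,G3,13), (25,G2,14)
Step 2: Sum ranks within each group.
R_1 = 27.5 (n_1 = 4)
R_2 = 40.5 (n_2 = 5)
R_3 = 37 (n_3 = 5)
Step 3: H = 12/(N(N+1)) * sum(R_i^2/n_i) - 3(N+1)
     = 12/(14*15) * (27.5^2/4 + 40.5^2/5 + 37^2/5) - 3*15
     = 0.057143 * 790.913 - 45
     = 0.195000.
Step 4: Ties present; correction factor C = 1 - 18/(14^3 - 14) = 0.993407. Corrected H = 0.195000 / 0.993407 = 0.196294.
Step 5: Under H0, H ~ chi^2(2); p-value = 0.906516.
Step 6: alpha = 0.05. fail to reject H0.

H = 0.1963, df = 2, p = 0.906516, fail to reject H0.


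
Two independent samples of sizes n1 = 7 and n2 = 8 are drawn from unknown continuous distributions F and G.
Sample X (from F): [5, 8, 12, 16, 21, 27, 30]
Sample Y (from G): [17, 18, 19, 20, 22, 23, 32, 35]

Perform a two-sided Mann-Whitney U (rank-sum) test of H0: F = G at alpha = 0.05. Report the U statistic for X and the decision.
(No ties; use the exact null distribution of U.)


Step 1: Combine and sort all 15 observations; assign midranks.
sorted (value, group): (5,X), (8,X), (12,X), (16,X), (17,Y), (18,Y), (19,Y), (20,Y), (21,X), (22,Y), (23,Y), (27,X), (30,X), (32,Y), (35,Y)
ranks: 5->1, 8->2, 12->3, 16->4, 17->5, 18->6, 19->7, 20->8, 21->9, 22->10, 23->11, 27->12, 30->13, 32->14, 35->15
Step 2: Rank sum for X: R1 = 1 + 2 + 3 + 4 + 9 + 12 + 13 = 44.
Step 3: U_X = R1 - n1(n1+1)/2 = 44 - 7*8/2 = 44 - 28 = 16.
       U_Y = n1*n2 - U_X = 56 - 16 = 40.
Step 4: No ties, so the exact null distribution of U (based on enumerating the C(15,7) = 6435 equally likely rank assignments) gives the two-sided p-value.
Step 5: p-value = 0.189277; compare to alpha = 0.05. fail to reject H0.

U_X = 16, p = 0.189277, fail to reject H0 at alpha = 0.05.


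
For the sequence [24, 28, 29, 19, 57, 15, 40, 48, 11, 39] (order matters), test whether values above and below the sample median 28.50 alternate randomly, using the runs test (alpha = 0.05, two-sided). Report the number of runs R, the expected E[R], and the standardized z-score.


Step 1: Compute median = 28.50; label A = above, B = below.
Labels in order: BBABABAABA  (n_A = 5, n_B = 5)
Step 2: Count runs R = 8.
Step 3: Under H0 (random ordering), E[R] = 2*n_A*n_B/(n_A+n_B) + 1 = 2*5*5/10 + 1 = 6.0000.
        Var[R] = 2*n_A*n_B*(2*n_A*n_B - n_A - n_B) / ((n_A+n_B)^2 * (n_A+n_B-1)) = 2000/900 = 2.2222.
        SD[R] = 1.4907.
Step 4: Continuity-corrected z = (R - 0.5 - E[R]) / SD[R] = (8 - 0.5 - 6.0000) / 1.4907 = 1.0062.
Step 5: Two-sided p-value via normal approximation = 2*(1 - Phi(|z|)) = 0.314305.
Step 6: alpha = 0.05. fail to reject H0.

R = 8, z = 1.0062, p = 0.314305, fail to reject H0.


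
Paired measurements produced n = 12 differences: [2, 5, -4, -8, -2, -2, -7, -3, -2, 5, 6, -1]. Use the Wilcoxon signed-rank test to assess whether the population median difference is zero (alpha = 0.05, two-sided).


Step 1: Drop any zero differences (none here) and take |d_i|.
|d| = [2, 5, 4, 8, 2, 2, 7, 3, 2, 5, 6, 1]
Step 2: Midrank |d_i| (ties get averaged ranks).
ranks: |2|->3.5, |5|->8.5, |4|->7, |8|->12, |2|->3.5, |2|->3.5, |7|->11, |3|->6, |2|->3.5, |5|->8.5, |6|->10, |1|->1
Step 3: Attach original signs; sum ranks with positive sign and with negative sign.
W+ = 3.5 + 8.5 + 8.5 + 10 = 30.5
W- = 7 + 12 + 3.5 + 3.5 + 11 + 6 + 3.5 + 1 = 47.5
(Check: W+ + W- = 78 should equal n(n+1)/2 = 78.)
Step 4: Test statistic W = min(W+, W-) = 30.5.
Step 5: Ties in |d|, so use the tie-corrected normal approximation.
        E[W] = n(n+1)/4 = 12*13/4 = 39.
        Tie groups: |d|=2 (t=4), |d|=5 (t=2); sum(t^3 - t) = 66.
        Var[W] = n(n+1)(2n+1)/24 - sum(t^3-t)/48 = 3900/24 - 66/48 = 161.125.
        z = (W - E[W]) / sqrt(Var[W]) = (30.5 - 39) / 12.6935 = -0.6696.
        Two-sided p = 2*Phi(z) = 0.503091.
Step 6: alpha = 0.05. fail to reject H0.

W+ = 30.5, W- = 47.5, W = min = 30.5, p = 0.503091, fail to reject H0.


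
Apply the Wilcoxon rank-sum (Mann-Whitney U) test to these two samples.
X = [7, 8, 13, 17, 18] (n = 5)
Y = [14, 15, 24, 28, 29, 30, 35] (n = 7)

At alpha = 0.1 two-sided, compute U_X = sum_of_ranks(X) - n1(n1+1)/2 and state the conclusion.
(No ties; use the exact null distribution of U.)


Step 1: Combine and sort all 12 observations; assign midranks.
sorted (value, group): (7,X), (8,X), (13,X), (14,Y), (15,Y), (17,X), (18,X), (24,Y), (28,Y), (29,Y), (30,Y), (35,Y)
ranks: 7->1, 8->2, 13->3, 14->4, 15->5, 17->6, 18->7, 24->8, 28->9, 29->10, 30->11, 35->12
Step 2: Rank sum for X: R1 = 1 + 2 + 3 + 6 + 7 = 19.
Step 3: U_X = R1 - n1(n1+1)/2 = 19 - 5*6/2 = 19 - 15 = 4.
       U_Y = n1*n2 - U_X = 35 - 4 = 31.
Step 4: No ties, so the exact null distribution of U (based on enumerating the C(12,5) = 792 equally likely rank assignments) gives the two-sided p-value.
Step 5: p-value = 0.030303; compare to alpha = 0.1. reject H0.

U_X = 4, p = 0.030303, reject H0 at alpha = 0.1.


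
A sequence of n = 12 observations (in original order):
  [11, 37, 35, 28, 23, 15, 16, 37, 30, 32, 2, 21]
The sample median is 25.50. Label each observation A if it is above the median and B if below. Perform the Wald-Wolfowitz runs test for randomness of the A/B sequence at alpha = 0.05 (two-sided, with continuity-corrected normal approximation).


Step 1: Compute median = 25.50; label A = above, B = below.
Labels in order: BAAABBBAAABB  (n_A = 6, n_B = 6)
Step 2: Count runs R = 5.
Step 3: Under H0 (random ordering), E[R] = 2*n_A*n_B/(n_A+n_B) + 1 = 2*6*6/12 + 1 = 7.0000.
        Var[R] = 2*n_A*n_B*(2*n_A*n_B - n_A - n_B) / ((n_A+n_B)^2 * (n_A+n_B-1)) = 4320/1584 = 2.7273.
        SD[R] = 1.6514.
Step 4: Continuity-corrected z = (R + 0.5 - E[R]) / SD[R] = (5 + 0.5 - 7.0000) / 1.6514 = -0.9083.
Step 5: Two-sided p-value via normal approximation = 2*(1 - Phi(|z|)) = 0.363722.
Step 6: alpha = 0.05. fail to reject H0.

R = 5, z = -0.9083, p = 0.363722, fail to reject H0.


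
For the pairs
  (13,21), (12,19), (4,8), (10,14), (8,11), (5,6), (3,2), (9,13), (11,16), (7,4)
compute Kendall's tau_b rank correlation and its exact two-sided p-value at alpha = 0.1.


Step 1: Enumerate the 45 unordered pairs (i,j) with i<j and classify each by sign(x_j-x_i) * sign(y_j-y_i).
  (1,2):dx=-1,dy=-2->C; (1,3):dx=-9,dy=-13->C; (1,4):dx=-3,dy=-7->C; (1,5):dx=-5,dy=-10->C
  (1,6):dx=-8,dy=-15->C; (1,7):dx=-10,dy=-19->C; (1,8):dx=-4,dy=-8->C; (1,9):dx=-2,dy=-5->C
  (1,10):dx=-6,dy=-17->C; (2,3):dx=-8,dy=-11->C; (2,4):dx=-2,dy=-5->C; (2,5):dx=-4,dy=-8->C
  (2,6):dx=-7,dy=-13->C; (2,7):dx=-9,dy=-17->C; (2,8):dx=-3,dy=-6->C; (2,9):dx=-1,dy=-3->C
  (2,10):dx=-5,dy=-15->C; (3,4):dx=+6,dy=+6->C; (3,5):dx=+4,dy=+3->C; (3,6):dx=+1,dy=-2->D
  (3,7):dx=-1,dy=-6->C; (3,8):dx=+5,dy=+5->C; (3,9):dx=+7,dy=+8->C; (3,10):dx=+3,dy=-4->D
  (4,5):dx=-2,dy=-3->C; (4,6):dx=-5,dy=-8->C; (4,7):dx=-7,dy=-12->C; (4,8):dx=-1,dy=-1->C
  (4,9):dx=+1,dy=+2->C; (4,10):dx=-3,dy=-10->C; (5,6):dx=-3,dy=-5->C; (5,7):dx=-5,dy=-9->C
  (5,8):dx=+1,dy=+2->C; (5,9):dx=+3,dy=+5->C; (5,10):dx=-1,dy=-7->C; (6,7):dx=-2,dy=-4->C
  (6,8):dx=+4,dy=+7->C; (6,9):dx=+6,dy=+10->C; (6,10):dx=+2,dy=-2->D; (7,8):dx=+6,dy=+11->C
  (7,9):dx=+8,dy=+14->C; (7,10):dx=+4,dy=+2->C; (8,9):dx=+2,dy=+3->C; (8,10):dx=-2,dy=-9->C
  (9,10):dx=-4,dy=-12->C
Step 2: C = 42, D = 3, total pairs = 45.
Step 3: tau = (C - D)/(n(n-1)/2) = (42 - 3)/45 = 0.866667.
Step 4: Exact two-sided p-value (enumerate n! = 3628800 permutations of y under H0): p = 0.000115.
Step 5: alpha = 0.1. reject H0.

tau_b = 0.8667 (C=42, D=3), p = 0.000115, reject H0.
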